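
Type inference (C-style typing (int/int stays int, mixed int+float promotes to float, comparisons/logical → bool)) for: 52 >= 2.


Operand types: int >= int
Rule: comparison yields bool
Result type: bool


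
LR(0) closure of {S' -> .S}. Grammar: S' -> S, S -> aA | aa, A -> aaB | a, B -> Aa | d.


Start: S' -> .S
For each item with dot before a nonterminal B, add B -> .γ for every B-production
Closure: [S' -> .S, S -> .aA, S -> .aa]


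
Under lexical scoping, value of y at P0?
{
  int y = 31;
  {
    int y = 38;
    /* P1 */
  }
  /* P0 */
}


y declared in the same block as P0
y = 31


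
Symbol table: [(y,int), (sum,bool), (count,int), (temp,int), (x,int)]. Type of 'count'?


Lookup 'count' → type int


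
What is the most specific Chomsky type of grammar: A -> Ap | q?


Left-linear: every RHS is a terminal or one nonterminal followed by a terminal
Classification: Type 3 (Regular)


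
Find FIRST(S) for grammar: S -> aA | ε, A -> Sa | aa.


Per alternative of S: FIRST(aA) = {a}; FIRST(ε) = {ε}
FIRST(S) = {a, ε}


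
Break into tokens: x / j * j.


Scan left to right, longest-match per lexeme
Tokens: ID(x), OP(/), ID(j), OP(*), ID(j)


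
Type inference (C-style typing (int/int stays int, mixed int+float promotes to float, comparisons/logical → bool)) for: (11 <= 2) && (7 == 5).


Operand types: bool && bool
Rule: logical operators take bool operands and yield bool
Result type: bool


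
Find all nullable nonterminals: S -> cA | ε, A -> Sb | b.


A nonterminal is nullable iff some alternative derives ε (directly, or every symbol in it is nullable)
Nullable: {S}


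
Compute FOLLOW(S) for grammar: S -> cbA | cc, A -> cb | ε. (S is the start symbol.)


$ ∈ FOLLOW(S). For each A -> αBβ: add FIRST(β)\{ε} to FOLLOW(B); if β nullable, add FOLLOW(A).
FOLLOW(S) = {$}


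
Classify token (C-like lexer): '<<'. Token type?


Pattern: operator symbol
Type: OPERATOR


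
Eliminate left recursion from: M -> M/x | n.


Left-recursive alternatives: M/x; non-recursive: n
Introduce M': M -> nM', M' -> /xM' | ε


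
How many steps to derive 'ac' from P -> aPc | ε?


Derivation: P => aPc => ac
Steps: 2


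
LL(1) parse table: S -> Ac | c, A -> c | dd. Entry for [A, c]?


For [A, c]: 'c' ∈ FIRST(c)
Entry: A -> c


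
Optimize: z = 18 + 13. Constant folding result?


18 + 13 = 31 at compile time
Optimized: z = 31


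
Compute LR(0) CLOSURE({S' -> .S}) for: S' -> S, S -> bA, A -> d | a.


Start: S' -> .S
For each item with dot before a nonterminal B, add B -> .γ for every B-production
Closure: [S' -> .S, S -> .bA]


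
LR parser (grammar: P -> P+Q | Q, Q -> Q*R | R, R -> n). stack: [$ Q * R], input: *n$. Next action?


handle 'Q*R' on top
Action: reduce (Q -> Q*R)


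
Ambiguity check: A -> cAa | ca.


balanced c^n…a^n: each string has a unique parse
Unambiguous


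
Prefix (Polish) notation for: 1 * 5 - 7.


left-to-right (same/higher precedence on left): tree is (- (* 1 5) 7)
Prefix: - * 1 5 7


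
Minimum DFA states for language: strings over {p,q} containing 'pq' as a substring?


KMP-style automaton: 2 progress states + 1 absorbing accept = 3
Minimal DFA: 3 states


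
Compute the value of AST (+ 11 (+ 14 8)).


Evaluate inner: (+ 14 8) = 22
Evaluate root: (+ 11 22) = 33
Result: 33


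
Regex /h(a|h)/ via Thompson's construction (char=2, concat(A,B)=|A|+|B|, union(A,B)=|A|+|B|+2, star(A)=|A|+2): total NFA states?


Syntax tree has 3 char leaf(s), 1 union(s), 0 star(s)
chars contribute 3×2 = 6; each union adds +2; each star adds +2
Total: 6 + 2 + 0 = 8 states


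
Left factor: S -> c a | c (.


Common prefix: 'c'
Factored: S -> c S', S' -> a | (


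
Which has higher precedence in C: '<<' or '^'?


'<<' is shift (level 8); '^' is bitwise XOR (level 4)
Higher level binds tighter
'<<' has higher precedence than '^'


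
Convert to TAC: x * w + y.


Break into single-operator statements:
t1 = x * w
t2 = t1 + y


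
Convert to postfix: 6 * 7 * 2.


Left to right (same or higher precedence on left)
Postfix: 6 7 * 2 *


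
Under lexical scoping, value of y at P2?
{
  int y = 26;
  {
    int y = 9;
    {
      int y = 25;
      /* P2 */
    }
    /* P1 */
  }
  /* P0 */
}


y declared in the same block as P2
y = 25


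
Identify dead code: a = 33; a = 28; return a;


first assignment to a is overwritten before any read
Dead: 'a = 33'


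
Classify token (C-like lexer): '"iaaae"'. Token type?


Pattern: double-quoted sequence
Type: STRING_LITERAL


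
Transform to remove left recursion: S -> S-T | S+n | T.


Left-recursive alternatives: S-T, S+n; non-recursive: T
Introduce S': S -> TS', S' -> -TS' | +nS' | ε


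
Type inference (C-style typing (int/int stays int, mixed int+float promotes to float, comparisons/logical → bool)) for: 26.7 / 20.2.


Operand types: float / float
Rule: mixed int/float promotes to float; int/int stays int
Result type: float


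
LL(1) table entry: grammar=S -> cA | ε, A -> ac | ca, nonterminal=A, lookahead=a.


For [A, a]: 'a' ∈ FIRST(ac)
Entry: A -> ac


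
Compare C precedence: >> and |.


'>>' is shift (level 8); '|' is bitwise OR (level 3)
Higher level binds tighter
'>>' has higher precedence than '|'


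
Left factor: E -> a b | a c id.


Common prefix: 'a'
Factored: E -> a E', E' -> b | c id


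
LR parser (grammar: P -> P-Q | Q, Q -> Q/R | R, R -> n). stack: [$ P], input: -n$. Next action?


shift '-' to continue P -> P-Q
Action: shift


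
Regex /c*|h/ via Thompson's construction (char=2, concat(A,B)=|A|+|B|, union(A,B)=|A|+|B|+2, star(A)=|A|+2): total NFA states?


Syntax tree has 2 char leaf(s), 1 union(s), 1 star(s)
chars contribute 2×2 = 4; each union adds +2; each star adds +2
Total: 4 + 2 + 2 = 8 states


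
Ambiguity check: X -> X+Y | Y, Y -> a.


precedence layered via separate nonterminal Y: deterministic
Unambiguous


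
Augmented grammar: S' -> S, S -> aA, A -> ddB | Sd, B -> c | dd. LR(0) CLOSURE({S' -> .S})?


Start: S' -> .S
For each item with dot before a nonterminal B, add B -> .γ for every B-production
Closure: [S' -> .S, S -> .aA]


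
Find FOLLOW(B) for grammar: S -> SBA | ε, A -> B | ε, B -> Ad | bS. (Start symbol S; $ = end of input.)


$ ∈ FOLLOW(S). For each A -> αBβ: add FIRST(β)\{ε} to FOLLOW(B); if β nullable, add FOLLOW(A).
FOLLOW(B) = {$, b, d}


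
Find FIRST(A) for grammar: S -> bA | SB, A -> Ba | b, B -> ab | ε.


Per alternative of A: FIRST(Ba) = {a}; FIRST(b) = {b}
FIRST(A) = {a, b}


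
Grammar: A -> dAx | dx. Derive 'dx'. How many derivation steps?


Derivation: A => dx
Steps: 1


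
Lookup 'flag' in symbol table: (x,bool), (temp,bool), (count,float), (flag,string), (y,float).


Lookup 'flag' → type string


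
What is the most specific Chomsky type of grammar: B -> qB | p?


Right-linear: every RHS is a terminal or a terminal followed by one nonterminal
Classification: Type 3 (Regular)


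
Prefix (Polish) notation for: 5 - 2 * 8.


'*' binds tighter: tree is (- 5 (* 2 8))
Prefix: - 5 * 2 8


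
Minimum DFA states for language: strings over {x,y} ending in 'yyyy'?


Track the longest suffix of input matching a prefix of 'yyyy': 5 classes (prefixes of length 0..4)
Minimal DFA: 5 states


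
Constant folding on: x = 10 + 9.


10 + 9 = 19 at compile time
Optimized: x = 19


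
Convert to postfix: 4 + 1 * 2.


* has higher precedence, evaluate 1*2 first
Postfix: 4 1 2 * +


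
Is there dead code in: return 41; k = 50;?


statement follows a return and is unreachable
Dead: 'k = 50'


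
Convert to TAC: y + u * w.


Break into single-operator statements:
t1 = u * w
t2 = y + t1


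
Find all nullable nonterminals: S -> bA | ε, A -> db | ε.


A nonterminal is nullable iff some alternative derives ε (directly, or every symbol in it is nullable)
Nullable: {A, S}


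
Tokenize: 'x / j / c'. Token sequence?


Scan left to right, longest-match per lexeme
Tokens: ID(x), OP(/), ID(j), OP(/), ID(c)


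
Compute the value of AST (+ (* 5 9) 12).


Evaluate inner: (* 5 9) = 45
Evaluate root: (+ 45 12) = 57
Result: 57


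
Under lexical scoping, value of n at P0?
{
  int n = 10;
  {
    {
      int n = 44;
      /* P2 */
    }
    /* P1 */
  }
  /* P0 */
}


n declared in the same block as P0
n = 10


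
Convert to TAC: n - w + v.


Break into single-operator statements:
t1 = n - w
t2 = t1 + v


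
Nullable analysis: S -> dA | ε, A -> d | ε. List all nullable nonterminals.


A nonterminal is nullable iff some alternative derives ε (directly, or every symbol in it is nullable)
Nullable: {A, S}


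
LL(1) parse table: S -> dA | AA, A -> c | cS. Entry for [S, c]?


For [S, c]: 'c' ∈ FIRST(AA)
Entry: S -> AA


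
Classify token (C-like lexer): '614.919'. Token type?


Pattern: digits with a decimal point
Type: FLOAT_LITERAL


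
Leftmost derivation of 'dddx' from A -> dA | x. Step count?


Derivation: A => dA => ddA => dddA => dddx
Steps: 4


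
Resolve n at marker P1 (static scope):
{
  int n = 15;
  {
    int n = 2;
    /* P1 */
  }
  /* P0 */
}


n declared in the same block as P1
n = 2


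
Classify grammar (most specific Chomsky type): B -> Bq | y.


Left-linear: every RHS is a terminal or one nonterminal followed by a terminal
Classification: Type 3 (Regular)


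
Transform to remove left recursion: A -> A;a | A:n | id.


Left-recursive alternatives: A;a, A:n; non-recursive: id
Introduce A': A -> idA', A' -> ;aA' | :nA' | ε


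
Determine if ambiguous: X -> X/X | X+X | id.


'id/id+id' has two parse trees (no precedence encoded between / and +)
Ambiguous


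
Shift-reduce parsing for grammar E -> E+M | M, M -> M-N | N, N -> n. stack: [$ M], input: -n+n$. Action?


shift '-' to continue M -> M-N
Action: shift


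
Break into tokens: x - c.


Scan left to right, longest-match per lexeme
Tokens: ID(x), OP(-), ID(c)


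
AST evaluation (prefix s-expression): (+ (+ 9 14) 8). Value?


Evaluate inner: (+ 9 14) = 23
Evaluate root: (+ 23 8) = 31
Result: 31


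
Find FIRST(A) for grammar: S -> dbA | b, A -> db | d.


Per alternative of A: FIRST(db) = {d}; FIRST(d) = {d}
FIRST(A) = {d}


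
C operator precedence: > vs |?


'>' is relational (level 7); '|' is bitwise OR (level 3)
Higher level binds tighter
'>' has higher precedence than '|'


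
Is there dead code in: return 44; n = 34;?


statement follows a return and is unreachable
Dead: 'n = 34'


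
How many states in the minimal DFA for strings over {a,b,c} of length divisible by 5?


Track length mod 5: states 0..4, accept at 0
Minimal DFA: 5 states


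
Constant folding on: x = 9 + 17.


9 + 17 = 26 at compile time
Optimized: x = 26


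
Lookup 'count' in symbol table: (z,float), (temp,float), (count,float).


Lookup 'count' → type float


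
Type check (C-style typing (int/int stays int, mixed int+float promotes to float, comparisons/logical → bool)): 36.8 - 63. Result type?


Operand types: float - int
Rule: mixed int/float promotes to float; int/int stays int
Result type: float


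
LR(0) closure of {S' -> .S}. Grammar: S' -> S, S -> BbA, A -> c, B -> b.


Start: S' -> .S
For each item with dot before a nonterminal B, add B -> .γ for every B-production
Closure: [S' -> .S, S -> .BbA, B -> .b]


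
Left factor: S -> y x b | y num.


Common prefix: 'y'
Factored: S -> y S', S' -> x b | num


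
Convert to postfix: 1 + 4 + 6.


Left to right (same or higher precedence on left)
Postfix: 1 4 + 6 +


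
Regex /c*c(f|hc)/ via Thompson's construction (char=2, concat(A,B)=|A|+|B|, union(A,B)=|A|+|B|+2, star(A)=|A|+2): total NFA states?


Syntax tree has 5 char leaf(s), 1 union(s), 1 star(s)
chars contribute 5×2 = 10; each union adds +2; each star adds +2
Total: 10 + 2 + 2 = 14 states


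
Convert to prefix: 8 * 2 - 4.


left-to-right (same/higher precedence on left): tree is (- (* 8 2) 4)
Prefix: - * 8 2 4


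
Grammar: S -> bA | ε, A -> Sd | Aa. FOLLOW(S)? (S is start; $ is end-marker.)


$ ∈ FOLLOW(S). For each A -> αBβ: add FIRST(β)\{ε} to FOLLOW(B); if β nullable, add FOLLOW(A).
FOLLOW(S) = {$, d}


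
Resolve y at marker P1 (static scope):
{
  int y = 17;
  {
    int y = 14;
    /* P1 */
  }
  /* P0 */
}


y declared in the same block as P1
y = 14


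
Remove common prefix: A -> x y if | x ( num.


Common prefix: 'x'
Factored: A -> x A', A' -> y if | ( num


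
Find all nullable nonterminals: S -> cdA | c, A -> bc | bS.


A nonterminal is nullable iff some alternative derives ε (directly, or every symbol in it is nullable)
Nullable: {}


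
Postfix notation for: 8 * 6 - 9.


Left to right (same or higher precedence on left)
Postfix: 8 6 * 9 -


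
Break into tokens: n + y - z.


Scan left to right, longest-match per lexeme
Tokens: ID(n), OP(+), ID(y), OP(-), ID(z)


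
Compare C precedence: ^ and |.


'^' is bitwise XOR (level 4); '|' is bitwise OR (level 3)
Higher level binds tighter
'^' has higher precedence than '|'


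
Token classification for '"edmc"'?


Pattern: double-quoted sequence
Type: STRING_LITERAL


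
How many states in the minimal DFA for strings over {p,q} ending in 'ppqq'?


Track the longest suffix of input matching a prefix of 'ppqq': 5 classes (prefixes of length 0..4)
Minimal DFA: 5 states


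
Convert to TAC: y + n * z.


Break into single-operator statements:
t1 = n * z
t2 = y + t1


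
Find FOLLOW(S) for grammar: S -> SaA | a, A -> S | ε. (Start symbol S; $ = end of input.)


$ ∈ FOLLOW(S). For each A -> αBβ: add FIRST(β)\{ε} to FOLLOW(B); if β nullable, add FOLLOW(A).
FOLLOW(S) = {$, a}


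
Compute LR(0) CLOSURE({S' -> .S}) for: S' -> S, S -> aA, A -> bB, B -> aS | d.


Start: S' -> .S
For each item with dot before a nonterminal B, add B -> .γ for every B-production
Closure: [S' -> .S, S -> .aA]


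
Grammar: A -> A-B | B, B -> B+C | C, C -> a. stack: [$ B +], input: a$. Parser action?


no handle; shift 'a'
Action: shift


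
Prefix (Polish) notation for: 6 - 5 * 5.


'*' binds tighter: tree is (- 6 (* 5 5))
Prefix: - 6 * 5 5


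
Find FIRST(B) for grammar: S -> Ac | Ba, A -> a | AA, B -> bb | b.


Per alternative of B: FIRST(bb) = {b}; FIRST(b) = {b}
FIRST(B) = {b}


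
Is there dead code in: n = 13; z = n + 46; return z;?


n is read by z's definition; z is returned
No dead code


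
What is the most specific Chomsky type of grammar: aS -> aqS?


LHS has context (more than one symbol) and |LHS| ≤ |RHS|
Classification: Type 1 (Context-Sensitive)


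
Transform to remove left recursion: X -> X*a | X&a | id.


Left-recursive alternatives: X*a, X&a; non-recursive: id
Introduce X': X -> idX', X' -> *aX' | &aX' | ε


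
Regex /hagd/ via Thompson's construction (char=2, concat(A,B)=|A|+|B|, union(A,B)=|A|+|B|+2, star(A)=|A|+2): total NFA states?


Syntax tree has 4 char leaf(s), 0 union(s), 0 star(s)
chars contribute 4×2 = 8; each union adds +2; each star adds +2
Total: 8 + 0 + 0 = 8 states


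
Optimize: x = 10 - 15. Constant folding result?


10 - 15 = -5 at compile time
Optimized: x = -5


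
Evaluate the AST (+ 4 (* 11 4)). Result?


Evaluate inner: (* 11 4) = 44
Evaluate root: (+ 4 44) = 48
Result: 48


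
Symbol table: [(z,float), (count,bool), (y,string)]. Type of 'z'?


Lookup 'z' → type float


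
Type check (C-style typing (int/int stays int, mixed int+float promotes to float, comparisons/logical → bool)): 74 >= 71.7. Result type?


Operand types: int >= float
Rule: comparison yields bool
Result type: bool


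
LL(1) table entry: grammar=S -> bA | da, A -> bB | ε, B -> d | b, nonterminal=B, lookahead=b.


For [B, b]: 'b' ∈ FIRST(b)
Entry: B -> b


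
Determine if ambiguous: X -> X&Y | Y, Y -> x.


precedence layered via separate nonterminal Y: deterministic
Unambiguous


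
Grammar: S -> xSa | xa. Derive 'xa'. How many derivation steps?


Derivation: S => xa
Steps: 1


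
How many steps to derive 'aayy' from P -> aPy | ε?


Derivation: P => aPy => aaPyy => aayy
Steps: 3


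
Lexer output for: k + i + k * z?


Scan left to right, longest-match per lexeme
Tokens: ID(k), OP(+), ID(i), OP(+), ID(k), OP(*), ID(z)


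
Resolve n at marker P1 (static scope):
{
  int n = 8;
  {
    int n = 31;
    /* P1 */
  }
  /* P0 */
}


n declared in the same block as P1
n = 31


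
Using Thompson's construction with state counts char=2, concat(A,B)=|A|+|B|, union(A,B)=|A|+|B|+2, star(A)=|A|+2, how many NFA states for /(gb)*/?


Syntax tree has 2 char leaf(s), 0 union(s), 1 star(s)
chars contribute 2×2 = 4; each union adds +2; each star adds +2
Total: 4 + 0 + 2 = 6 states


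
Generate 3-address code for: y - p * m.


Break into single-operator statements:
t1 = p * m
t2 = y - t1


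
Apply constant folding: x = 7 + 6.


7 + 6 = 13 at compile time
Optimized: x = 13


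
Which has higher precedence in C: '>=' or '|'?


'>=' is relational (level 7); '|' is bitwise OR (level 3)
Higher level binds tighter
'>=' has higher precedence than '|'


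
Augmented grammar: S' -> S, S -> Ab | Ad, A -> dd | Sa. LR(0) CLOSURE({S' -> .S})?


Start: S' -> .S
For each item with dot before a nonterminal B, add B -> .γ for every B-production
Closure: [S' -> .S, S -> .Ab, S -> .Ad, A -> .dd, A -> .Sa]


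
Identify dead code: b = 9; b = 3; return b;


first assignment to b is overwritten before any read
Dead: 'b = 9'


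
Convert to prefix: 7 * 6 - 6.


left-to-right (same/higher precedence on left): tree is (- (* 7 6) 6)
Prefix: - * 7 6 6


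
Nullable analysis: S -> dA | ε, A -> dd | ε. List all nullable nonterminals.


A nonterminal is nullable iff some alternative derives ε (directly, or every symbol in it is nullable)
Nullable: {A, S}


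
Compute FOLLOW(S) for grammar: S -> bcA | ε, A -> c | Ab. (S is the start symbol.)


$ ∈ FOLLOW(S). For each A -> αBβ: add FIRST(β)\{ε} to FOLLOW(B); if β nullable, add FOLLOW(A).
FOLLOW(S) = {$}


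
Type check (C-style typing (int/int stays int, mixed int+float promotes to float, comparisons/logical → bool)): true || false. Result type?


Operand types: bool || bool
Rule: logical operators take bool operands and yield bool
Result type: bool


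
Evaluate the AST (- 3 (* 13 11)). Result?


Evaluate inner: (* 13 11) = 143
Evaluate root: (- 3 143) = -140
Result: -140


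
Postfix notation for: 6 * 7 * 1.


Left to right (same or higher precedence on left)
Postfix: 6 7 * 1 *


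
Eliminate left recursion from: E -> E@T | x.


Left-recursive alternatives: E@T; non-recursive: x
Introduce E': E -> xE', E' -> @TE' | ε


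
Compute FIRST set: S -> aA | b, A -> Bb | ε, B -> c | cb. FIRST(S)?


Per alternative of S: FIRST(aA) = {a}; FIRST(b) = {b}
FIRST(S) = {a, b}


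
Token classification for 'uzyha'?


Pattern: letter/underscore followed by alphanumerics, not a keyword
Type: IDENTIFIER


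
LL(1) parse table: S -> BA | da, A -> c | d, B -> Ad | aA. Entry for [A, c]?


For [A, c]: 'c' ∈ FIRST(c)
Entry: A -> c


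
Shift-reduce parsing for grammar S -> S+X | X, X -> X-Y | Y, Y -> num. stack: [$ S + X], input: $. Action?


handle 'S+X' on top; lookahead ∈ FOLLOW(S) = {+, $}
Action: reduce (S -> S+X)


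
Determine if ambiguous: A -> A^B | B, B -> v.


precedence layered via separate nonterminal B: deterministic
Unambiguous


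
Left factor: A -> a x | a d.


Common prefix: 'a'
Factored: A -> a A', A' -> x | d


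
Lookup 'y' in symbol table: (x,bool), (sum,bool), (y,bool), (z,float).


Lookup 'y' → type bool


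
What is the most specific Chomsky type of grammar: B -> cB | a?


Right-linear: every RHS is a terminal or a terminal followed by one nonterminal
Classification: Type 3 (Regular)


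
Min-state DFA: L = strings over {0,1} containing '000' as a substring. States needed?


KMP-style automaton: 3 progress states + 1 absorbing accept = 4
Minimal DFA: 4 states


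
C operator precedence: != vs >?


'>' is relational (level 7); '!=' is equality (level 6)
Higher level binds tighter
'>' has higher precedence than '!='


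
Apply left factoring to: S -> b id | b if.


Common prefix: 'b'
Factored: S -> b S', S' -> id | if


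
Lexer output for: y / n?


Scan left to right, longest-match per lexeme
Tokens: ID(y), OP(/), ID(n)


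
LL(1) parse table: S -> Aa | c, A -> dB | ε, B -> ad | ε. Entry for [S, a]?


For [S, a]: 'a' ∈ FIRST(Aa)
Entry: S -> Aa


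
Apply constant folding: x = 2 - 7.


2 - 7 = -5 at compile time
Optimized: x = -5


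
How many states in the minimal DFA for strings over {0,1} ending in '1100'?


Track the longest suffix of input matching a prefix of '1100': 5 classes (prefixes of length 0..4)
Minimal DFA: 5 states


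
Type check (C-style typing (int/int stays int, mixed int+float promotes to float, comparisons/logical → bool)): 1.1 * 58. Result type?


Operand types: float * int
Rule: mixed int/float promotes to float; int/int stays int
Result type: float


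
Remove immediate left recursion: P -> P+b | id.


Left-recursive alternatives: P+b; non-recursive: id
Introduce P': P -> idP', P' -> +bP' | ε


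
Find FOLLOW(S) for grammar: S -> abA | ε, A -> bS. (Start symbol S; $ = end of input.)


$ ∈ FOLLOW(S). For each A -> αBβ: add FIRST(β)\{ε} to FOLLOW(B); if β nullable, add FOLLOW(A).
FOLLOW(S) = {$}


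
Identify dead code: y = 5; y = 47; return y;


first assignment to y is overwritten before any read
Dead: 'y = 5'


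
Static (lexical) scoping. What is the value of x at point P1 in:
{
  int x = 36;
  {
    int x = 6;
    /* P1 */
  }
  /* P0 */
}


x declared in the same block as P1
x = 6


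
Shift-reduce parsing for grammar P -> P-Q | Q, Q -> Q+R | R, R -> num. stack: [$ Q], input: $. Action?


lookahead ∉ {+} so Q won't extend; reduce P -> Q
Action: reduce (P -> Q)


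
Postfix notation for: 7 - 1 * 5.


* has higher precedence, evaluate 1*5 first
Postfix: 7 1 5 * -


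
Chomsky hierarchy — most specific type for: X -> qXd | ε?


Single nonterminal LHS, but q^n d^n is not regular
Classification: Type 2 (Context-Free)


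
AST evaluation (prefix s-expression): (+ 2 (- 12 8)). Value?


Evaluate inner: (- 12 8) = 4
Evaluate root: (+ 2 4) = 6
Result: 6


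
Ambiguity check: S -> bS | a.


right-linear, alternatives start with distinct terminals 'b' vs 'a': unique leftmost derivation
Unambiguous


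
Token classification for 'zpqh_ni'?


Pattern: letter/underscore followed by alphanumerics, not a keyword
Type: IDENTIFIER


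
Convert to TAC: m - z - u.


Break into single-operator statements:
t1 = m - z
t2 = t1 - u


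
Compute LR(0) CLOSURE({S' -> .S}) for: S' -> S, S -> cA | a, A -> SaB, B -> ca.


Start: S' -> .S
For each item with dot before a nonterminal B, add B -> .γ for every B-production
Closure: [S' -> .S, S -> .cA, S -> .a]


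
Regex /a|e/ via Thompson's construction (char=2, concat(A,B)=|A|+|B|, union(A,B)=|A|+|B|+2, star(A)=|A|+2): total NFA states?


Syntax tree has 2 char leaf(s), 1 union(s), 0 star(s)
chars contribute 2×2 = 4; each union adds +2; each star adds +2
Total: 4 + 2 + 0 = 6 states


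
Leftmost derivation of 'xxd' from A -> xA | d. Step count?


Derivation: A => xA => xxA => xxd
Steps: 3


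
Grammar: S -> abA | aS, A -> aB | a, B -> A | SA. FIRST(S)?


Per alternative of S: FIRST(abA) = {a}; FIRST(aS) = {a}
FIRST(S) = {a}


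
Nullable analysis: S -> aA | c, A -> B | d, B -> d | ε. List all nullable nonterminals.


A nonterminal is nullable iff some alternative derives ε (directly, or every symbol in it is nullable)
Nullable: {A, B}


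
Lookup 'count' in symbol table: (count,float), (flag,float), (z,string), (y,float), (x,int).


Lookup 'count' → type float


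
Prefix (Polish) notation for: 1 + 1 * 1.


'*' binds tighter: tree is (+ 1 (* 1 1))
Prefix: + 1 * 1 1


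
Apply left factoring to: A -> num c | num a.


Common prefix: 'num'
Factored: A -> num A', A' -> c | a


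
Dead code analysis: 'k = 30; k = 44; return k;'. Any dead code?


first assignment to k is overwritten before any read
Dead: 'k = 30'


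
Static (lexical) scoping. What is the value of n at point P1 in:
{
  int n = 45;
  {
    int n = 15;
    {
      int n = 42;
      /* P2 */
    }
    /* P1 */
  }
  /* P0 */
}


n declared in the same block as P1
n = 15


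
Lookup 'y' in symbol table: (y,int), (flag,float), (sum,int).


Lookup 'y' → type int


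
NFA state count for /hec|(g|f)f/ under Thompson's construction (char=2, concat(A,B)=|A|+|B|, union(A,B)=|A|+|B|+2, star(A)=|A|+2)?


Syntax tree has 6 char leaf(s), 2 union(s), 0 star(s)
chars contribute 6×2 = 12; each union adds +2; each star adds +2
Total: 12 + 4 + 0 = 16 states


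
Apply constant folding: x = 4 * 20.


4 * 20 = 80 at compile time
Optimized: x = 80


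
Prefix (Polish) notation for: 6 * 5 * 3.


left-to-right (same/higher precedence on left): tree is (* (* 6 5) 3)
Prefix: * * 6 5 3


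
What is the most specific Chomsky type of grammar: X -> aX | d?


Right-linear: every RHS is a terminal or a terminal followed by one nonterminal
Classification: Type 3 (Regular)


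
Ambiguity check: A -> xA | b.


right-linear, alternatives start with distinct terminals 'x' vs 'b': unique leftmost derivation
Unambiguous


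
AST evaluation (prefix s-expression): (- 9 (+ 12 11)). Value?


Evaluate inner: (+ 12 11) = 23
Evaluate root: (- 9 23) = -14
Result: -14


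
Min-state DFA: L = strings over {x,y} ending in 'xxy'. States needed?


Track the longest suffix of input matching a prefix of 'xxy': 4 classes (prefixes of length 0..3)
Minimal DFA: 4 states


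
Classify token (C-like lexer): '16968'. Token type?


Pattern: digits only
Type: INTEGER_LITERAL


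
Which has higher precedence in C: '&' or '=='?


'==' is equality (level 6); '&' is bitwise AND (level 5)
Higher level binds tighter
'==' has higher precedence than '&'


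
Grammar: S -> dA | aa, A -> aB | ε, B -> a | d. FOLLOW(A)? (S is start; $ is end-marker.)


$ ∈ FOLLOW(S). For each A -> αBβ: add FIRST(β)\{ε} to FOLLOW(B); if β nullable, add FOLLOW(A).
FOLLOW(A) = {$}


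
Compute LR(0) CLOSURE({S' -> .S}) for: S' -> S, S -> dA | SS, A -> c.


Start: S' -> .S
For each item with dot before a nonterminal B, add B -> .γ for every B-production
Closure: [S' -> .S, S -> .dA, S -> .SS]


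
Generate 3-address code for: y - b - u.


Break into single-operator statements:
t1 = y - b
t2 = t1 - u


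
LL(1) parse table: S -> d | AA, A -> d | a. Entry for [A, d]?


For [A, d]: 'd' ∈ FIRST(d)
Entry: A -> d


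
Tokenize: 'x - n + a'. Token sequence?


Scan left to right, longest-match per lexeme
Tokens: ID(x), OP(-), ID(n), OP(+), ID(a)


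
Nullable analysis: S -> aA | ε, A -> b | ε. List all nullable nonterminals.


A nonterminal is nullable iff some alternative derives ε (directly, or every symbol in it is nullable)
Nullable: {A, S}


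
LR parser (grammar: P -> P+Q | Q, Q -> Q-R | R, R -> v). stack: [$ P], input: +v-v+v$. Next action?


shift '+' to continue P -> P+Q
Action: shift


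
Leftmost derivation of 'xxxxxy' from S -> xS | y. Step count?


Derivation: S => xS => xxS => xxxS => xxxxS => xxxxxS => xxxxxy
Steps: 6


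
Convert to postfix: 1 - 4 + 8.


Left to right (same or higher precedence on left)
Postfix: 1 4 - 8 +


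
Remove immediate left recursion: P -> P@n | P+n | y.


Left-recursive alternatives: P@n, P+n; non-recursive: y
Introduce P': P -> yP', P' -> @nP' | +nP' | ε


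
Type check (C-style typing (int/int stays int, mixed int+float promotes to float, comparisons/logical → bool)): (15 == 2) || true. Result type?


Operand types: bool || bool
Rule: logical operators take bool operands and yield bool
Result type: bool


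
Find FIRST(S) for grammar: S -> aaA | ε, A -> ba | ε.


Per alternative of S: FIRST(aaA) = {a}; FIRST(ε) = {ε}
FIRST(S) = {a, ε}


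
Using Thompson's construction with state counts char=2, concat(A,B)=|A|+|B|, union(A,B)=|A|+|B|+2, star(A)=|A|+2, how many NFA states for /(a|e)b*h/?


Syntax tree has 4 char leaf(s), 1 union(s), 1 star(s)
chars contribute 4×2 = 8; each union adds +2; each star adds +2
Total: 8 + 2 + 2 = 12 states


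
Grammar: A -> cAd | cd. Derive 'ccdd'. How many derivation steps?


Derivation: A => cAd => ccdd
Steps: 2


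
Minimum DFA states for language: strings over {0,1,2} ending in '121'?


Track the longest suffix of input matching a prefix of '121': 4 classes (prefixes of length 0..3)
Minimal DFA: 4 states


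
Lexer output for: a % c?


Scan left to right, longest-match per lexeme
Tokens: ID(a), OP(%), ID(c)


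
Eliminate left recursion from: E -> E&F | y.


Left-recursive alternatives: E&F; non-recursive: y
Introduce E': E -> yE', E' -> &FE' | ε


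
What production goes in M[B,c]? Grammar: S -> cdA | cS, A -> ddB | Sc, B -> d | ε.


For [B, c]: ε is nullable and 'c' ∈ FOLLOW(B)
Entry: B -> ε


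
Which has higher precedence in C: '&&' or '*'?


'*' is multiplicative (level 10); '&&' is logical AND (level 2)
Higher level binds tighter
'*' has higher precedence than '&&'


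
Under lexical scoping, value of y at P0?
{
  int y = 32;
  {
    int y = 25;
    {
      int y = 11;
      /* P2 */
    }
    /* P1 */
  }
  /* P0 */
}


y declared in the same block as P0
y = 32


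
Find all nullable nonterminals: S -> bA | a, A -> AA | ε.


A nonterminal is nullable iff some alternative derives ε (directly, or every symbol in it is nullable)
Nullable: {A}


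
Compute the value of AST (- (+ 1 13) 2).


Evaluate inner: (+ 1 13) = 14
Evaluate root: (- 14 2) = 12
Result: 12


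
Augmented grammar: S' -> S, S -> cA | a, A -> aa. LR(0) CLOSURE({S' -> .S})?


Start: S' -> .S
For each item with dot before a nonterminal B, add B -> .γ for every B-production
Closure: [S' -> .S, S -> .cA, S -> .a]


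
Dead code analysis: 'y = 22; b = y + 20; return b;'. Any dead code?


y is read by b's definition; b is returned
No dead code


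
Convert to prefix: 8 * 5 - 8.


left-to-right (same/higher precedence on left): tree is (- (* 8 5) 8)
Prefix: - * 8 5 8


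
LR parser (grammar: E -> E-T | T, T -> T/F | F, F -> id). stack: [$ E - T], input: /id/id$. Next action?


'/' can extend T; shift to build T -> T/F
Action: shift


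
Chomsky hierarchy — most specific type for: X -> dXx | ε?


Single nonterminal LHS, but d^n x^n is not regular
Classification: Type 2 (Context-Free)


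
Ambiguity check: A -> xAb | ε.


balanced x^n…b^n: each string has a unique parse
Unambiguous


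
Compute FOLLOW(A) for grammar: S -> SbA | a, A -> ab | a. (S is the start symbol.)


$ ∈ FOLLOW(S). For each A -> αBβ: add FIRST(β)\{ε} to FOLLOW(B); if β nullable, add FOLLOW(A).
FOLLOW(A) = {$, b}


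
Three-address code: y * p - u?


Break into single-operator statements:
t1 = y * p
t2 = t1 - u


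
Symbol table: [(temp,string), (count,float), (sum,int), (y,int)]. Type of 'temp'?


Lookup 'temp' → type string


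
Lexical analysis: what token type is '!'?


Pattern: operator symbol
Type: OPERATOR


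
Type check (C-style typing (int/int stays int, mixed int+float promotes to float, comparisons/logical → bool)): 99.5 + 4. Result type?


Operand types: float + int
Rule: mixed int/float promotes to float; int/int stays int
Result type: float


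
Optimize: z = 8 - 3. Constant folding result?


8 - 3 = 5 at compile time
Optimized: z = 5


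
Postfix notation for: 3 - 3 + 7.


Left to right (same or higher precedence on left)
Postfix: 3 3 - 7 +


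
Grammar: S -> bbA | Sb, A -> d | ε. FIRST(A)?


Per alternative of A: FIRST(d) = {d}; FIRST(ε) = {ε}
FIRST(A) = {d, ε}


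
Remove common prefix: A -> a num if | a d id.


Common prefix: 'a'
Factored: A -> a A', A' -> num if | d id


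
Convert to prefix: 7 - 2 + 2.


left-to-right (same/higher precedence on left): tree is (+ (- 7 2) 2)
Prefix: + - 7 2 2


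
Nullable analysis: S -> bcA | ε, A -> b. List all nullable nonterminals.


A nonterminal is nullable iff some alternative derives ε (directly, or every symbol in it is nullable)
Nullable: {S}


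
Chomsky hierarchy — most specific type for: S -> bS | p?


Right-linear: every RHS is a terminal or a terminal followed by one nonterminal
Classification: Type 3 (Regular)


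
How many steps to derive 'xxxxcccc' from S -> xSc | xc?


Derivation: S => xSc => xxScc => xxxSccc => xxxxcccc
Steps: 4


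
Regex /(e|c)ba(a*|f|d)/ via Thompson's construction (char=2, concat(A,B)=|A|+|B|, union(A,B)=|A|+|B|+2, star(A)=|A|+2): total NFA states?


Syntax tree has 7 char leaf(s), 3 union(s), 1 star(s)
chars contribute 7×2 = 14; each union adds +2; each star adds +2
Total: 14 + 6 + 2 = 22 states


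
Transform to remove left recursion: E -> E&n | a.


Left-recursive alternatives: E&n; non-recursive: a
Introduce E': E -> aE', E' -> &nE' | ε


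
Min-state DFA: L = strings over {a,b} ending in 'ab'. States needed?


Track the longest suffix of input matching a prefix of 'ab': 3 classes (prefixes of length 0..2)
Minimal DFA: 3 states


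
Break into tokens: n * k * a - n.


Scan left to right, longest-match per lexeme
Tokens: ID(n), OP(*), ID(k), OP(*), ID(a), OP(-), ID(n)


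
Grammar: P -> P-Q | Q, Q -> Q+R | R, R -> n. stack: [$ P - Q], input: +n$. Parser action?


'+' can extend Q; shift to build Q -> Q+R
Action: shift


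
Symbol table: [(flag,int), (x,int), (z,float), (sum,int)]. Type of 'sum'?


Lookup 'sum' → type int


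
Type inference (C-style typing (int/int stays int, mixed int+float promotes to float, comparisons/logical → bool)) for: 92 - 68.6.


Operand types: int - float
Rule: mixed int/float promotes to float; int/int stays int
Result type: float


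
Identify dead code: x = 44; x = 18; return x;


first assignment to x is overwritten before any read
Dead: 'x = 44'


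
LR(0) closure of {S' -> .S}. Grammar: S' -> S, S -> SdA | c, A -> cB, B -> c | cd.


Start: S' -> .S
For each item with dot before a nonterminal B, add B -> .γ for every B-production
Closure: [S' -> .S, S -> .SdA, S -> .c]


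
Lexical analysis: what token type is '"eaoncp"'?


Pattern: double-quoted sequence
Type: STRING_LITERAL


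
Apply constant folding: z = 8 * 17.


8 * 17 = 136 at compile time
Optimized: z = 136


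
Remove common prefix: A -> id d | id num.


Common prefix: 'id'
Factored: A -> id A', A' -> d | num


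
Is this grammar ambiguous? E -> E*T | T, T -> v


precedence layered via separate nonterminal T: deterministic
Unambiguous


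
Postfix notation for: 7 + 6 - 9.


Left to right (same or higher precedence on left)
Postfix: 7 6 + 9 -


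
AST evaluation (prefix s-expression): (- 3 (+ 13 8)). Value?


Evaluate inner: (+ 13 8) = 21
Evaluate root: (- 3 21) = -18
Result: -18


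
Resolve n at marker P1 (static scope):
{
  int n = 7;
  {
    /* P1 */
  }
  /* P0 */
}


P1's block does not declare n; resolves to the enclosing declaration at depth 0
n = 7


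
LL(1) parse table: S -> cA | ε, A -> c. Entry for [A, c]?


For [A, c]: 'c' ∈ FIRST(c)
Entry: A -> c


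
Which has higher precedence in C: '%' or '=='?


'%' is multiplicative (level 10); '==' is equality (level 6)
Higher level binds tighter
'%' has higher precedence than '=='


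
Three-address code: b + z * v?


Break into single-operator statements:
t1 = z * v
t2 = b + t1


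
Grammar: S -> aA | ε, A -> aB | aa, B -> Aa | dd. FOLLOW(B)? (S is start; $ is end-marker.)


$ ∈ FOLLOW(S). For each A -> αBβ: add FIRST(β)\{ε} to FOLLOW(B); if β nullable, add FOLLOW(A).
FOLLOW(B) = {$, a}


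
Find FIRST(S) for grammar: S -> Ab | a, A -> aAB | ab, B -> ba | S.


Per alternative of S: FIRST(Ab) = {a}; FIRST(a) = {a}
FIRST(S) = {a}


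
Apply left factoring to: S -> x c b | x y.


Common prefix: 'x'
Factored: S -> x S', S' -> c b | y


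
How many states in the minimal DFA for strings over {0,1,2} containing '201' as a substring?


KMP-style automaton: 3 progress states + 1 absorbing accept = 4
Minimal DFA: 4 states


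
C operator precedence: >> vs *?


'*' is multiplicative (level 10); '>>' is shift (level 8)
Higher level binds tighter
'*' has higher precedence than '>>'


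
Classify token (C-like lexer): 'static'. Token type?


Pattern: reserved word
Type: KEYWORD


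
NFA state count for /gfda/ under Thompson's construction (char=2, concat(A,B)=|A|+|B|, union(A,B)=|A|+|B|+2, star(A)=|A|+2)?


Syntax tree has 4 char leaf(s), 0 union(s), 0 star(s)
chars contribute 4×2 = 8; each union adds +2; each star adds +2
Total: 8 + 0 + 0 = 8 states


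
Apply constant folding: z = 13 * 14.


13 * 14 = 182 at compile time
Optimized: z = 182


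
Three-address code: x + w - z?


Break into single-operator statements:
t1 = x + w
t2 = t1 - z


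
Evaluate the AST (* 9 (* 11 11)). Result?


Evaluate inner: (* 11 11) = 121
Evaluate root: (* 9 121) = 1089
Result: 1089


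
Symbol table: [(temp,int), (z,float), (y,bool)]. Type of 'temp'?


Lookup 'temp' → type int


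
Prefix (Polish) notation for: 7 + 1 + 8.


left-to-right (same/higher precedence on left): tree is (+ (+ 7 1) 8)
Prefix: + + 7 1 8


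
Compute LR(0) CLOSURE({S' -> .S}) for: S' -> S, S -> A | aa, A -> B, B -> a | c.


Start: S' -> .S
For each item with dot before a nonterminal B, add B -> .γ for every B-production
Closure: [S' -> .S, S -> .A, S -> .aa, A -> .B, B -> .a, B -> .c]


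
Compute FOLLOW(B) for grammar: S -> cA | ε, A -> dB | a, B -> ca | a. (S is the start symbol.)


$ ∈ FOLLOW(S). For each A -> αBβ: add FIRST(β)\{ε} to FOLLOW(B); if β nullable, add FOLLOW(A).
FOLLOW(B) = {$}


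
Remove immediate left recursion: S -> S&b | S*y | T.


Left-recursive alternatives: S&b, S*y; non-recursive: T
Introduce S': S -> TS', S' -> &bS' | *yS' | ε


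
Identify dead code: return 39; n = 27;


statement follows a return and is unreachable
Dead: 'n = 27'


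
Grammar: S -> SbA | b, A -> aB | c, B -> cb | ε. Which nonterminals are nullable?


A nonterminal is nullable iff some alternative derives ε (directly, or every symbol in it is nullable)
Nullable: {B}


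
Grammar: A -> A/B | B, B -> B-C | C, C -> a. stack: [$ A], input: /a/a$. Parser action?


shift '/' to continue A -> A/B
Action: shift


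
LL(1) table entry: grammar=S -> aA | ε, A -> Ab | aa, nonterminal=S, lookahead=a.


For [S, a]: 'a' ∈ FIRST(aA)
Entry: S -> aA


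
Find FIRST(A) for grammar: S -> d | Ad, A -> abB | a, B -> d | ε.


Per alternative of A: FIRST(abB) = {a}; FIRST(a) = {a}
FIRST(A) = {a}


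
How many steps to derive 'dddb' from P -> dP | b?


Derivation: P => dP => ddP => dddP => dddb
Steps: 4
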